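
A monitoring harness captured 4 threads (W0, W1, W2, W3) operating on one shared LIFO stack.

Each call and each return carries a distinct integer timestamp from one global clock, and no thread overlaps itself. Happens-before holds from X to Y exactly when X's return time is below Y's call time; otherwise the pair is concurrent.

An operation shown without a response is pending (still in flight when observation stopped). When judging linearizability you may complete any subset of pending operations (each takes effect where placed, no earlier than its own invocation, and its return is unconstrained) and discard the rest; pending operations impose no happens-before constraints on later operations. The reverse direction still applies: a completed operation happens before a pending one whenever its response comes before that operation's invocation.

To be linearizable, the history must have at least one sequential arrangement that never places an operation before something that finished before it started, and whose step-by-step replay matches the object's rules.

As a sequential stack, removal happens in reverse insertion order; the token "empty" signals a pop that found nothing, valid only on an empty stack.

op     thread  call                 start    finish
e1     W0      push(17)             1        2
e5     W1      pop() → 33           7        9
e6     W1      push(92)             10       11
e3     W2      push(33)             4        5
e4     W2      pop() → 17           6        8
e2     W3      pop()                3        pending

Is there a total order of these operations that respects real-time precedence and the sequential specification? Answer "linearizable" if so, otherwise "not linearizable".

linearizable

witness order: e1, e3, e5, e4, e2, e6
1. e1 push(17), leaving stack <17>
2. e3 push(33), leaving stack <17,33>
3. e5 pop() → 33, leaving stack <17>
4. e4 pop() → 17, leaving stack <>
5. e2 pop() (pending, included), leaving stack <>
6. e6 push(92), leaving stack <92>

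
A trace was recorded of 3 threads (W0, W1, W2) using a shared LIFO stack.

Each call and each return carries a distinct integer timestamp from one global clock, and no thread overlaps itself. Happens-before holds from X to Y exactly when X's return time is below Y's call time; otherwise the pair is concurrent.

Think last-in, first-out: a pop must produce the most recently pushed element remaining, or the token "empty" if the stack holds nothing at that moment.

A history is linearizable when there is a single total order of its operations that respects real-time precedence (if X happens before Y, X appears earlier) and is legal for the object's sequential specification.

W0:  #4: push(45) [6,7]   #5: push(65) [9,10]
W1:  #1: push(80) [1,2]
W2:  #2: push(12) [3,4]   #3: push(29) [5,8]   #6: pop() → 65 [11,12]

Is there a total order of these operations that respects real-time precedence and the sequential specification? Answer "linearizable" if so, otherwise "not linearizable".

one valid linearization: #1, #2, #3, #4, #5, #6
after step 1 (#1 push(80)): stack <80>
after step 2 (#2 push(12)): stack <80,12>
after step 3 (#3 push(29)): stack <80,12,29>
after step 4 (#4 push(45)): stack <80,12,29,45>
after step 5 (#5 push(65)): stack <80,12,29,45,65>
after step 6 (#6 pop() → 65): stack <80,12,29,45>

linearizable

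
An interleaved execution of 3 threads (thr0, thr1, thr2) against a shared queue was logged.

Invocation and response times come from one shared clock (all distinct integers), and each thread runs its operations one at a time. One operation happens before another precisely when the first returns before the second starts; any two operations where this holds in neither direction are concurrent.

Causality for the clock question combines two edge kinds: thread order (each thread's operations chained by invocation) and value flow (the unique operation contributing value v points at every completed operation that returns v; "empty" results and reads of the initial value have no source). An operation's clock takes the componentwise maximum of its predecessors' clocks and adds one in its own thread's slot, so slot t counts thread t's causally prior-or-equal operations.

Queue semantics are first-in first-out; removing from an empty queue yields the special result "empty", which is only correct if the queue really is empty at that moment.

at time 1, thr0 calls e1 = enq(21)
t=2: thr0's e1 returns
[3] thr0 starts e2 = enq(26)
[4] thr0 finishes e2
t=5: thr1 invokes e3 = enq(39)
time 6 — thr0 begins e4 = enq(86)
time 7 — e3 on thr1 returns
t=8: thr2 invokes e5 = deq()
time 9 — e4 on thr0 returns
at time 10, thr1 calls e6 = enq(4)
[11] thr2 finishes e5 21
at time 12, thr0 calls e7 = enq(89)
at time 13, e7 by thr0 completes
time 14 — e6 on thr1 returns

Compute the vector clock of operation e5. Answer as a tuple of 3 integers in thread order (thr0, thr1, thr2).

(1, 0, 1)

e3 (invocation 5): nothing precedes it; thr1's component alone gives (0, 1, 0)
e1 (invocation 1): nothing precedes it; thr0's component alone gives (1, 0, 0)
from VC(e3)=(0, 1, 0), e6 (invoked 10) maxes components and bumps thr1 → (0, 2, 0)
from VC(e1)=(1, 0, 0), e5 (invoked 8) maxes components and bumps thr2 → (1, 0, 1)
from VC(e1)=(1, 0, 0), e2 (invoked 3) maxes components and bumps thr0 → (2, 0, 0)
from VC(e2)=(2, 0, 0), e4 (invoked 6) maxes components and bumps thr0 → (3, 0, 0)
from VC(e4)=(3, 0, 0), e7 (invoked 12) maxes components and bumps thr0 → (4, 0, 0)
target: VC(e5) = (1, 0, 1)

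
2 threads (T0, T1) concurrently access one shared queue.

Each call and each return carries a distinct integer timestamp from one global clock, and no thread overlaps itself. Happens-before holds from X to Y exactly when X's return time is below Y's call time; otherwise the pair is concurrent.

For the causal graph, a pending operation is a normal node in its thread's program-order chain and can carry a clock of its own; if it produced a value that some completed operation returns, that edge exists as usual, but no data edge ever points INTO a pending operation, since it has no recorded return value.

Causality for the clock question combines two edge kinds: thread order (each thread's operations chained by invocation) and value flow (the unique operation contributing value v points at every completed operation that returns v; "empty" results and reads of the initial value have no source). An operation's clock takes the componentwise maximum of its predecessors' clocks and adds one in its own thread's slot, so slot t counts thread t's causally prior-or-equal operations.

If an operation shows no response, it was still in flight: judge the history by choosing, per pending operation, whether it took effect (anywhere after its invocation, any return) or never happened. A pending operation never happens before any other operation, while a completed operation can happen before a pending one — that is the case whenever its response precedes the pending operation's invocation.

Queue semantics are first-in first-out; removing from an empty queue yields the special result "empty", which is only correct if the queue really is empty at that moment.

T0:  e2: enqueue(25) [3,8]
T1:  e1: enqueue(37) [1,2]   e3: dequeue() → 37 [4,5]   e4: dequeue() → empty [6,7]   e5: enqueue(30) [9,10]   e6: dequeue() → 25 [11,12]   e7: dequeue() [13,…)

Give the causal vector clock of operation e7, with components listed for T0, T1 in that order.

(1, 6)

invoked at 1, e1 has no predecessors; its own T1 bump gives (0, 1)
invoked at 3, e2 has no predecessors; its own T0 bump gives (1, 0)
from VC(e1)=(0, 1), e3 (invoked 4) maxes components and bumps T1 → (0, 2)
from VC(e3)=(0, 2), e4 (invoked 6) maxes components and bumps T1 → (0, 3)
from VC(e4)=(0, 3), e5 (invoked 9) maxes components and bumps T1 → (0, 4)
from VC(e2)=(1, 0), VC(e5)=(0, 4), e6 (invoked 11) maxes components and bumps T1 → (1, 5)
from VC(e6)=(1, 5), e7 (invoked 13) maxes components and bumps T1 → (1, 6)
target: VC(e7) = (1, 6)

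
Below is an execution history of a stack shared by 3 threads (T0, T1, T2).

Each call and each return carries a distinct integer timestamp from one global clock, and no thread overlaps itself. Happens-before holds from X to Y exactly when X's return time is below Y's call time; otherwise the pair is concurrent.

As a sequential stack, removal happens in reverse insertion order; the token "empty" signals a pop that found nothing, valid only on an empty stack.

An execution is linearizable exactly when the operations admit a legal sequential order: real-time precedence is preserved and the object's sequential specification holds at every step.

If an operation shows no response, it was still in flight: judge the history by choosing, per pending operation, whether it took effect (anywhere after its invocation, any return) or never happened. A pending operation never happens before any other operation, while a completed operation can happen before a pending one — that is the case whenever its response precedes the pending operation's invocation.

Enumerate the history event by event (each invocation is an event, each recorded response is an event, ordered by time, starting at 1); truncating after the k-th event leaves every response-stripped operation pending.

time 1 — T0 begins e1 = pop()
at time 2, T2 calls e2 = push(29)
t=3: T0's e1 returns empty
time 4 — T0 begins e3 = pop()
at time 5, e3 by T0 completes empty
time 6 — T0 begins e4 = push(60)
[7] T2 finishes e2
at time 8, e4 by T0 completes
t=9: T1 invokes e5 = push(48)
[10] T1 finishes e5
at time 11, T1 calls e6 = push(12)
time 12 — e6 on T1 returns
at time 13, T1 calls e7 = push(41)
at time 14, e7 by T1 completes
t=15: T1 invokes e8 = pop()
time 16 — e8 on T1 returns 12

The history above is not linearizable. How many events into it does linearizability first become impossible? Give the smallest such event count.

16

events 1..15 are linearizable, e.g. via e1, e3, e2, e4, e5, e6, e7:
after step 1 (e1 pop() → empty): stack <>
after step 2 (e3 pop() → empty): stack <>
after step 3 (e2 push(29)): stack <29>
after step 4 (e4 push(60)): stack <29,60>
after step 5 (e5 push(48)): stack <29,60,48>
after step 6 (e6 push(12)): stack <29,60,48,12>
after step 7 (e7 push(41)): stack <29,60,48,12,41>
once event 16 joins (e8's response, time 16), exhaustive search finds no witness
sample order e1, e2, e3, e4, e5, e6, e7, e8 stalls at step 3 — e3 pop() → empty has no legal effect
sample order e1, e3, e2, e4, e5, e6, e7, e8 stalls at step 8 — e8 pop() → 12 has no legal effect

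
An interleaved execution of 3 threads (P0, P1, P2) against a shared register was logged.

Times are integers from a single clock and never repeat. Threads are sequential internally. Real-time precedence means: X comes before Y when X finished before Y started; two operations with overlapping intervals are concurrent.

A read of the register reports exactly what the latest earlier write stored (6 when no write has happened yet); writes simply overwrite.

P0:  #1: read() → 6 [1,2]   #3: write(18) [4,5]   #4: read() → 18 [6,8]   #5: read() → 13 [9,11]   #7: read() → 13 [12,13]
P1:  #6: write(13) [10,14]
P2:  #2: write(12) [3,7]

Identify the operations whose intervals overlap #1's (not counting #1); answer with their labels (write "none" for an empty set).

none

concurrent with #1 ([1,2]): every op whose interval crosses 1..2
#2 [3,7]: after
#3 [4,5]: after
#4 [6,8]: after
#5 [9,11]: after
#6 [10,14]: after
#7 [12,13]: after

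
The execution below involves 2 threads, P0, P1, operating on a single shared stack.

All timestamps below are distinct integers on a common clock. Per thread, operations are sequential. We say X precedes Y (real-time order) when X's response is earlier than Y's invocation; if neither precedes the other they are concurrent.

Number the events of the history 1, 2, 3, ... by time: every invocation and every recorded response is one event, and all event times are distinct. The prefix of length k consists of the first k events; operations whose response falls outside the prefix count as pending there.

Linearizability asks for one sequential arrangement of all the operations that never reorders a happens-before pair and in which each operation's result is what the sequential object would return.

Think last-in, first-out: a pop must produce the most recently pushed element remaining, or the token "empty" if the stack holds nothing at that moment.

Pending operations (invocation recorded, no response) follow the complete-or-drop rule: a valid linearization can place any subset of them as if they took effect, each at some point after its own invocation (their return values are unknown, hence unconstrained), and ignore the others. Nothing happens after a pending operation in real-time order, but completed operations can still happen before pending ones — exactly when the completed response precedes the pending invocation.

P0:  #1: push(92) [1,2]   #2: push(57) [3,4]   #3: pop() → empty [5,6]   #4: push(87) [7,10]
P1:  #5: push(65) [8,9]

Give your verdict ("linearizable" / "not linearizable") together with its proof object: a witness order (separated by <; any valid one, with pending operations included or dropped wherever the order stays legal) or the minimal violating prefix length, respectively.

events 1..5 are fine; event 6 — the response of #3 at time 6 — makes the prefix non-linearizable
a single order respects real time; the 3 completed stack operations fail replay along it
for example #1, #2, #3 fails at step 3: #3 pop() → empty is not legal there

not linearizable — minimal violating prefix: 6 events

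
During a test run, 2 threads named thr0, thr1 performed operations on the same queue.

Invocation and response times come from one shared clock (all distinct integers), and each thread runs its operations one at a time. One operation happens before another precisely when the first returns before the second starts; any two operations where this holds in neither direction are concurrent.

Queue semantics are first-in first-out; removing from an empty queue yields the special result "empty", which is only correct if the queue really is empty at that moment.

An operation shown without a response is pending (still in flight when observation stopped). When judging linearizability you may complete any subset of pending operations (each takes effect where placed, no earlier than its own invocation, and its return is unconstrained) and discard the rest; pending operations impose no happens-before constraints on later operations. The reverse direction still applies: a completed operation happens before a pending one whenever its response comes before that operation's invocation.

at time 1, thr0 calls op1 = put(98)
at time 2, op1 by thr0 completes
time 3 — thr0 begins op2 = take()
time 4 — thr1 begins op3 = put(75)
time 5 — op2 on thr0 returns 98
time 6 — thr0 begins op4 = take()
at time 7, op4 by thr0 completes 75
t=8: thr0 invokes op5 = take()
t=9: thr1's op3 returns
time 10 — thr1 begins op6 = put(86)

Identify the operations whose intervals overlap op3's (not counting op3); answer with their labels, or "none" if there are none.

op3 runs from 4 to 9; window-overlapping ops are concurrent
op1 [1,2]: before
op2 [3,5]: concurrent
op4 [6,7]: concurrent
op5 [8,…): concurrent
op6 [10,…): after

op2, op4, op5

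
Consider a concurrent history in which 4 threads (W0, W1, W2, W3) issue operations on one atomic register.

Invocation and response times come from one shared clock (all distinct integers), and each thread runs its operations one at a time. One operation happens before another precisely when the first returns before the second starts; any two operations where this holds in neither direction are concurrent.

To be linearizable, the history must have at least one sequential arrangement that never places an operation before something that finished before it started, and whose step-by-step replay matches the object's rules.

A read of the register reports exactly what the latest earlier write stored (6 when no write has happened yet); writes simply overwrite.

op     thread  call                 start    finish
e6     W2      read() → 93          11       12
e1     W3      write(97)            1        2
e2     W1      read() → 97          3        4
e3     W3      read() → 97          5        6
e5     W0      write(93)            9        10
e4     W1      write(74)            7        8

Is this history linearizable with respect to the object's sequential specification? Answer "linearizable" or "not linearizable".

a witness: e1, e2, e3, e4, e5, e6
1. e1 write(97), leaving value 97
2. e2 read() → 97, leaving value 97
3. e3 read() → 97, leaving value 97
4. e4 write(74), leaving value 74
5. e5 write(93), leaving value 93
6. e6 read() → 93, leaving value 93

linearizable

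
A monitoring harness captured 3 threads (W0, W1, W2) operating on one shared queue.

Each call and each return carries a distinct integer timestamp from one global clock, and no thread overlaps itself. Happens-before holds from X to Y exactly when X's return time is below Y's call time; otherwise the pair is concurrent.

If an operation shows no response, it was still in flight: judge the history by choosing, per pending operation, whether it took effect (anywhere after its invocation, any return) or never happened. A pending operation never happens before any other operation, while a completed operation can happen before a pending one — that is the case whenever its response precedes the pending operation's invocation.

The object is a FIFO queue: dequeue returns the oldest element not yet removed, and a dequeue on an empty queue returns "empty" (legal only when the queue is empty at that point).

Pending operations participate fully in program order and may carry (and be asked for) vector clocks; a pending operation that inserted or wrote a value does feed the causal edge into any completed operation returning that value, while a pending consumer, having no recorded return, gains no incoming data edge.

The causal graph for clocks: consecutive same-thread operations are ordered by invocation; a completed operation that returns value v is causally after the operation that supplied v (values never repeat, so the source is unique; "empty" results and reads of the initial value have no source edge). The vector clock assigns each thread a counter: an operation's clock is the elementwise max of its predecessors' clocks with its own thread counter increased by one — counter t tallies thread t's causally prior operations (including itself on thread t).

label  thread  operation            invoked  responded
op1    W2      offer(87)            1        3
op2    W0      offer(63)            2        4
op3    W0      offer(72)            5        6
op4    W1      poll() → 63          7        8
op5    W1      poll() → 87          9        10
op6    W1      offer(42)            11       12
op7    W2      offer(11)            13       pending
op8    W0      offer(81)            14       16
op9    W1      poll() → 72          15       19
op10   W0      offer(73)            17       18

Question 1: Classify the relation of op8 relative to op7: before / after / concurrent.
Answer: concurrent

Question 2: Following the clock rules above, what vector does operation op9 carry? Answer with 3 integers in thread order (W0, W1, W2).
Answer: (2, 4, 1)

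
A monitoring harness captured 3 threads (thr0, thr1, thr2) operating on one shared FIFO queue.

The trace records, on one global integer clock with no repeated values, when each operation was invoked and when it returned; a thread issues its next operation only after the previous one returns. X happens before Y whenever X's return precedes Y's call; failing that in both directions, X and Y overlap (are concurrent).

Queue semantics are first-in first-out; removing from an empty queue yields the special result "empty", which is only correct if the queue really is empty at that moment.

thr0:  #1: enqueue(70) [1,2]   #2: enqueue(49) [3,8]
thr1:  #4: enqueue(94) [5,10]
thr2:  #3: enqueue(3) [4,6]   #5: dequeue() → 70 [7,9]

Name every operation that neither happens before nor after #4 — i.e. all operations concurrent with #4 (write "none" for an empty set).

concurrent with #4 ([5,10]): every op whose interval crosses 5..10
#1 [1,2]: before
#2 [3,8]: concurrent
#3 [4,6]: concurrent
#5 [7,9]: concurrent

#2, #3, #5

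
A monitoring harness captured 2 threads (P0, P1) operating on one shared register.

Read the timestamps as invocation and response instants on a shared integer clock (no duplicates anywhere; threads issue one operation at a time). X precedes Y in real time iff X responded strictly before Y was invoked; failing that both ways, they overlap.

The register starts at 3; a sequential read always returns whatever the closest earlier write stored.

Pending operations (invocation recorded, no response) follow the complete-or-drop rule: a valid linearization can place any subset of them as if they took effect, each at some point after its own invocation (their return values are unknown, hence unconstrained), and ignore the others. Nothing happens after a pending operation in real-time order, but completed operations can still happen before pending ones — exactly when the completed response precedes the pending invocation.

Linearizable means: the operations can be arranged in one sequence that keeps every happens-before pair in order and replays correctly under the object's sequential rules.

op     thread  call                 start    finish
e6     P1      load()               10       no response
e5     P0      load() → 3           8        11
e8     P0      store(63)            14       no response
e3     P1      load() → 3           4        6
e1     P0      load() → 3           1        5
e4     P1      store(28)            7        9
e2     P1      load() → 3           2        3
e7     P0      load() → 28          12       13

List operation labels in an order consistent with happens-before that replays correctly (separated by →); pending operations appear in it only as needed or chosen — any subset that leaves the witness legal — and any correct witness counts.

1. e1 load() → 3, leaving value 3
2. e2 load() → 3, leaving value 3
3. e3 load() → 3, leaving value 3
4. e5 load() → 3, leaving value 3
5. e4 store(28), leaving value 28
6. e6 load() (pending, included), leaving value 28
7. e7 load() → 28, leaving value 28

e1 → e2 → e3 → e5 → e4 → e6 → e7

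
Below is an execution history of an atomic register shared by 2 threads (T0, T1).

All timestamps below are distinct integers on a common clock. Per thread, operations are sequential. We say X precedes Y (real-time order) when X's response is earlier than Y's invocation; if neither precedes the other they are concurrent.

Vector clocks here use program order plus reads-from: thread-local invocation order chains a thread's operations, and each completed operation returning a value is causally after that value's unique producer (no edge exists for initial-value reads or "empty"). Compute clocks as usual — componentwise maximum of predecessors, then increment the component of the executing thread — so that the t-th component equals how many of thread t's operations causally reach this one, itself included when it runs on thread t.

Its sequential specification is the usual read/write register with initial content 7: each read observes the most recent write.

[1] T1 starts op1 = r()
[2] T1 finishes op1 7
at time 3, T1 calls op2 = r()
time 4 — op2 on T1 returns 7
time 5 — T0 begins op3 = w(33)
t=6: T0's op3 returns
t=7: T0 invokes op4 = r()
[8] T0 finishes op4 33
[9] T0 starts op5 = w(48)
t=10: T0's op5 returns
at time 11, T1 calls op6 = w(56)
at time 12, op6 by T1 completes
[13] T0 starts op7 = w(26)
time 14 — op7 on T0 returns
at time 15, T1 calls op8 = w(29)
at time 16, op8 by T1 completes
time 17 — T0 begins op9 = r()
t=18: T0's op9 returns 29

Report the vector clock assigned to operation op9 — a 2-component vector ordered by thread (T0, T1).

(5, 4)

root op op1, invoked 1: fresh clock plus T1's own tick → (0, 1)
root op op3, invoked 5: fresh clock plus T0's own tick → (1, 0)
op2 (invocation 3): componentwise max over VC(op1)=(0, 1), +1 at T1, giving (0, 2)
op4 (invocation 7): componentwise max over VC(op3)=(1, 0), +1 at T0, giving (2, 0)
op6 (invocation 11): componentwise max over VC(op2)=(0, 2), +1 at T1, giving (0, 3)
op5 (invocation 9): componentwise max over VC(op4)=(2, 0), +1 at T0, giving (3, 0)
op8 (invocation 15): componentwise max over VC(op6)=(0, 3), +1 at T1, giving (0, 4)
op7 (invocation 13): componentwise max over VC(op5)=(3, 0), +1 at T0, giving (4, 0)
op9 (invocation 17): componentwise max over VC(op7)=(4, 0), VC(op8)=(0, 4), +1 at T0, giving (5, 4)
target: VC(op9) = (5, 4)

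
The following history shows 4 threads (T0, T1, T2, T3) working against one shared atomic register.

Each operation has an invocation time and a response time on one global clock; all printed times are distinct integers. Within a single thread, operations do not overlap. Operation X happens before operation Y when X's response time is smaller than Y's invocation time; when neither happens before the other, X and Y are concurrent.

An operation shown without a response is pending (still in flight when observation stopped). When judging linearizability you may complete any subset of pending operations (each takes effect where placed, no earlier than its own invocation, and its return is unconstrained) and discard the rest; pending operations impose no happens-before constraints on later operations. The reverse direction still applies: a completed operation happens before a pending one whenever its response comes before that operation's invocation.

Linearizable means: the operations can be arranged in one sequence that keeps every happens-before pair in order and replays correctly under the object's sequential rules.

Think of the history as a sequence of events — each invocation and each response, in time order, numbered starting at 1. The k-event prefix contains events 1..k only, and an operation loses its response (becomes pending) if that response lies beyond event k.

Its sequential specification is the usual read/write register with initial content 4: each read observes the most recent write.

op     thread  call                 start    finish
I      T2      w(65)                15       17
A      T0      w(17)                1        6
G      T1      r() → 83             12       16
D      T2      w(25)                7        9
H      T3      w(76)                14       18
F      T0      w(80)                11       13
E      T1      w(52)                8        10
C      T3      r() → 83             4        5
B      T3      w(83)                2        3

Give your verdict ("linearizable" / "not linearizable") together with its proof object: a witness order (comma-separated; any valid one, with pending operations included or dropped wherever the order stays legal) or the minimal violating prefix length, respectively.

already the first 16 events (up to G's response at time 16) admit no linearization; the first 15 still do
every one of the 12 real-time-consistent orders over 7 completed atomic register ops fails the sequential spec
no escape via the 2 pending operations (H, I): every completion choice fails
one such order, A, B, C, D, E, F, G (pending dropped), breaks at step 7 where G r() → 83 is illegal
one such order, A, B, C, D, E, G, F (pending dropped), breaks at step 6 where G r() → 83 is illegal

not linearizable — minimal violating prefix: 16 events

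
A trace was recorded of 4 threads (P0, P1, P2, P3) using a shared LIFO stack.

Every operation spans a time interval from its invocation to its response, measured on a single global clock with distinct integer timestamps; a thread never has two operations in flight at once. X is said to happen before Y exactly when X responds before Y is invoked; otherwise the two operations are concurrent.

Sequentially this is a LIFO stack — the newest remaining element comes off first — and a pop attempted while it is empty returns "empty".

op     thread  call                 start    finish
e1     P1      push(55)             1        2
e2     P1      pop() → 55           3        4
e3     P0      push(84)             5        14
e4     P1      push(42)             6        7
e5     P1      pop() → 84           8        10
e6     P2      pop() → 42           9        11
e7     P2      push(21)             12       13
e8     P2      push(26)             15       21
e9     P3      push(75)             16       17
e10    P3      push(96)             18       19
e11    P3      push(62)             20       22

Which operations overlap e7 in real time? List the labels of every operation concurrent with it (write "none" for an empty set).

overlap test against e7 [12,13]: concurrent iff the interval meets 12..13
e1 [1,2]: before
e2 [3,4]: before
e3 [5,14]: concurrent
e4 [6,7]: before
e5 [8,10]: before
e6 [9,11]: before
e8 [15,21]: after
e9 [16,17]: after
e10 [18,19]: after
e11 [20,22]: after

e3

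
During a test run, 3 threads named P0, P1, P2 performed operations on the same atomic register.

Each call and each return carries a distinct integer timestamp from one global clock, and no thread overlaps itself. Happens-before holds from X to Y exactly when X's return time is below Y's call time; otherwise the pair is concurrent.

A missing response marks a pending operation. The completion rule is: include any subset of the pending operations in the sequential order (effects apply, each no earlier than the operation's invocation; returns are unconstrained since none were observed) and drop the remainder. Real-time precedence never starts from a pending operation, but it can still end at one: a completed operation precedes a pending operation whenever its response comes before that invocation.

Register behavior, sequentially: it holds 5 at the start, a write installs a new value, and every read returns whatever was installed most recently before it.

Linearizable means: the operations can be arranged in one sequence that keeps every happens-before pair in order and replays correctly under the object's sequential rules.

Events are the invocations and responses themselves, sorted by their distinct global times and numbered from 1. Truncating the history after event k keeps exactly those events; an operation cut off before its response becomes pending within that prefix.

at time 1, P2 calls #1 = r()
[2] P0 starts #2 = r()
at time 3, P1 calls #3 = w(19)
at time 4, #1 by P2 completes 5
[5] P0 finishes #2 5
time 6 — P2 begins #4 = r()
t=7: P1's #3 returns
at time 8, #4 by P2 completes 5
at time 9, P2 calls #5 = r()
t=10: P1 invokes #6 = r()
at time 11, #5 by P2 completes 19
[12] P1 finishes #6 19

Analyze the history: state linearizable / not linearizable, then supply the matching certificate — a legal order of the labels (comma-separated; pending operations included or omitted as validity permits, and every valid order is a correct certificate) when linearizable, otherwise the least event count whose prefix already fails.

step 1: #1 r() → 5 — value 5
step 2: #2 r() → 5 — value 5
step 3: #4 r() → 5 — value 5
step 4: #3 w(19) — value 19
step 5: #5 r() → 19 — value 19
step 6: #6 r() → 19 — value 19

linearizable — witness: #1, #2, #4, #3, #5, #6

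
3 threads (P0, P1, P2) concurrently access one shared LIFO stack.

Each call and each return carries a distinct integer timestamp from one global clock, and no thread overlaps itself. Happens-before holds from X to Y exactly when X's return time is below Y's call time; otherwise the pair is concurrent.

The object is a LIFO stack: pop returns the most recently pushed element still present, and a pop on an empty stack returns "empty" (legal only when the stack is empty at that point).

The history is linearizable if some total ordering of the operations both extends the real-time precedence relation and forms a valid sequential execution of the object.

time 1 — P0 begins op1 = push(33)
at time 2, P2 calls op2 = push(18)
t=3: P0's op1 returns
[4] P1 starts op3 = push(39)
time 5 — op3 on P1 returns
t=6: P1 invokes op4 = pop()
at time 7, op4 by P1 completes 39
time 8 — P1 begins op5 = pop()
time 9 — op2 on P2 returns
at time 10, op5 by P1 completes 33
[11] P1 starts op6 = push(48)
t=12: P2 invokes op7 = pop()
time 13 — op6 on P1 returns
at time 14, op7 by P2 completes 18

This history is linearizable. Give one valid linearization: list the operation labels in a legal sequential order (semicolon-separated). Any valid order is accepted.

after step 1 (op1 push(33)): stack <33>
after step 2 (op3 push(39)): stack <33,39>
after step 3 (op4 pop() → 39): stack <33>
after step 4 (op5 pop() → 33): stack <>
after step 5 (op2 push(18)): stack <18>
after step 6 (op7 pop() → 18): stack <>
after step 7 (op6 push(48)): stack <48>

op1; op3; op4; op5; op2; op7; op6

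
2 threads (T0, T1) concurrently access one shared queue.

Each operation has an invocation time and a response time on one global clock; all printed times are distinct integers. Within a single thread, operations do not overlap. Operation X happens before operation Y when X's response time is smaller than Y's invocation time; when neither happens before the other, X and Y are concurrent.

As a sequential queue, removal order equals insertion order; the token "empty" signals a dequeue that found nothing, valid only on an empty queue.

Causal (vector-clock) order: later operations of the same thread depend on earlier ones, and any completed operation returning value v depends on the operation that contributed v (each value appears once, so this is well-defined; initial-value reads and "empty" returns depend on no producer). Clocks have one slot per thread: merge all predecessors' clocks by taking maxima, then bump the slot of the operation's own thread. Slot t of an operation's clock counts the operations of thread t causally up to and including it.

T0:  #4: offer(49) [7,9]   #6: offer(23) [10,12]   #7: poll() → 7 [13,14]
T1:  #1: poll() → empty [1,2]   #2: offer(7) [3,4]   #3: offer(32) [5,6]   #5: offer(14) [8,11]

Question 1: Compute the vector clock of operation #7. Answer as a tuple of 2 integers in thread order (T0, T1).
#1 (invocation 1): nothing precedes it; T1's component alone gives (0, 1)
#4 (invocation 7): nothing precedes it; T0's component alone gives (1, 0)
invoked at 3, #2 merges VC(#1)=(0, 1) and bumps T1's slot → (0, 2)
invoked at 10, #6 merges VC(#4)=(1, 0) and bumps T0's slot → (2, 0)
invoked at 5, #3 merges VC(#2)=(0, 2) and bumps T1's slot → (0, 3)
invoked at 8, #5 merges VC(#3)=(0, 3) and bumps T1's slot → (0, 4)
invoked at 13, #7 merges VC(#2)=(0, 2), VC(#6)=(2, 0) and bumps T0's slot → (3, 2)
target: VC(#7) = (3, 2)

(3, 2)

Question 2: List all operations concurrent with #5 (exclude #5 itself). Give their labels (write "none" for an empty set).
#5 spans [8,11]: anything still running between times 8 and 11 counts as concurrent
#1 [1,2]: before
#2 [3,4]: before
#3 [5,6]: before
#4 [7,9]: concurrent
#6 [10,12]: concurrent
#7 [13,14]: after

#4, #6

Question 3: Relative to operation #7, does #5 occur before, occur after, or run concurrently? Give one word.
#5 spans [8,11], #7 spans [13,14]
resp(#5)=11 < inv(#7)=13

before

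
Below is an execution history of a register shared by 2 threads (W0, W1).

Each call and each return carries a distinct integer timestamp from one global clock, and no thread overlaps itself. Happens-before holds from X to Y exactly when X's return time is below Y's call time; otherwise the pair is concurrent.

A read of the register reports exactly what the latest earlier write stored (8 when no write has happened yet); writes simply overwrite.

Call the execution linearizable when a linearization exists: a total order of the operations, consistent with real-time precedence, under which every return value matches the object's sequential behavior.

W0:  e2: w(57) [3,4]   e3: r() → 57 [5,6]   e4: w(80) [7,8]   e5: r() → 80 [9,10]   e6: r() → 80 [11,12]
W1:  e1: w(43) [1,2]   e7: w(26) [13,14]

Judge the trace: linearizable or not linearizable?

linearizable

one valid linearization: e1, e2, e3, e4, e5, e6, e7
after step 1 (e1 w(43)): value 43
after step 2 (e2 w(57)): value 57
after step 3 (e3 r() → 57): value 57
after step 4 (e4 w(80)): value 80
after step 5 (e5 r() → 80): value 80
after step 6 (e6 r() → 80): value 80
after step 7 (e7 w(26)): value 26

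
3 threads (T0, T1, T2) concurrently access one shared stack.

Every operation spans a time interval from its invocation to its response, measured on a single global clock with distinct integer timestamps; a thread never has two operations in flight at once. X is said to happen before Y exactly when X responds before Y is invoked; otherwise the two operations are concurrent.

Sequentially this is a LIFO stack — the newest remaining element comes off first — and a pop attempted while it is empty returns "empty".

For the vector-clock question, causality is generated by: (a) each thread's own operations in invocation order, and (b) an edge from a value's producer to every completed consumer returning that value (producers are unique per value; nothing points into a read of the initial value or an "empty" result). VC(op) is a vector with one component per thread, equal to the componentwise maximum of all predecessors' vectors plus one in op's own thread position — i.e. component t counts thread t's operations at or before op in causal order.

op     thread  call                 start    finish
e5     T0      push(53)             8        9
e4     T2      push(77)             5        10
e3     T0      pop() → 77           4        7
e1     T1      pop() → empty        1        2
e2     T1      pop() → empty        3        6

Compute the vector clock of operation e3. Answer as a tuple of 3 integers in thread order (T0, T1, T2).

root op e4, invoked 5: fresh clock plus T2's own tick → (0, 0, 1)
root op e1, invoked 1: fresh clock plus T1's own tick → (0, 1, 0)
invoked at 3, e2 merges VC(e1)=(0, 1, 0) and bumps T1's slot → (0, 2, 0)
invoked at 4, e3 merges VC(e4)=(0, 0, 1) and bumps T0's slot → (1, 0, 1)
invoked at 8, e5 merges VC(e3)=(1, 0, 1) and bumps T0's slot → (2, 0, 1)
target: VC(e3) = (1, 0, 1)

(1, 0, 1)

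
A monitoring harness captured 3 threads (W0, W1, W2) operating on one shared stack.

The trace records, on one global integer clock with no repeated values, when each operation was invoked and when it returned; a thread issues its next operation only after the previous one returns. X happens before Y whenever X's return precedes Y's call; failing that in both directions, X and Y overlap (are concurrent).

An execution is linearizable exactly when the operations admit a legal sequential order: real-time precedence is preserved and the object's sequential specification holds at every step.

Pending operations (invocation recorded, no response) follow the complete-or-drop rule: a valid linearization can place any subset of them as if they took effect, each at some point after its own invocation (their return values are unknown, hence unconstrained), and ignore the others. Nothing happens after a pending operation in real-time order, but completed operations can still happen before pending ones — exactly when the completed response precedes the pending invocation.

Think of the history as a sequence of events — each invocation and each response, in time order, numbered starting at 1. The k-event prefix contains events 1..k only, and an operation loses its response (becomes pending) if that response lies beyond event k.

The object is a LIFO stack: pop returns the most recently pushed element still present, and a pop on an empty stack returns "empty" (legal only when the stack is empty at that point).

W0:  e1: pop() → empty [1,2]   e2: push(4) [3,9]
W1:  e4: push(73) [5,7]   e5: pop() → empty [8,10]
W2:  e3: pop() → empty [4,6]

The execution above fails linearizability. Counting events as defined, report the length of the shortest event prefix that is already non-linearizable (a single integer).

10

events 1..9 are still linearizable — one witness is e1, e3, e2, e4:
step 1: e1 pop() → empty — stack <>
step 2: e3 pop() → empty — stack <>
step 3: e2 push(4) — stack <4>
step 4: e4 push(73) — stack <4,73>
at event 10 (e5's time-10 response) nothing linearizes any more
e.g. e1, e2, e3, e4, e5: illegal at step 3, since e3 pop() → empty cannot apply there
e.g. e1, e2, e4, e3, e5: illegal at step 4, since e3 pop() → empty cannot apply there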